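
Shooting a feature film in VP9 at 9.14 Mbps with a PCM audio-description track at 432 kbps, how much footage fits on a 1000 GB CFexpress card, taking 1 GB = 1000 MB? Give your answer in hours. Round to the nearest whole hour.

232 hours

Audio: 432 kbps = 0.432 Mbps.
Total bitrate: 9.14 + 0.432 = 9.572 Mbps.
Capacity: 1000 GB = 8,000,000 Mb.
Recording time: 8,000,000 / 9.572 = 835,771 s ≈ 232 hours.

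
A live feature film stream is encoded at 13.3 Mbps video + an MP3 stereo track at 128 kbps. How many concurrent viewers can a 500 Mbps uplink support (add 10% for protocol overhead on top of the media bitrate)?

33

Audio: 128 kbps = 0.128 Mbps.
Per-viewer media rate: 13.428 Mbps.
On the wire with 10% overhead: 14.771 Mbps.
500 Mbps = 500.0 Mbps; 500.0 / 14.771 = 33.85 → 33 viewers.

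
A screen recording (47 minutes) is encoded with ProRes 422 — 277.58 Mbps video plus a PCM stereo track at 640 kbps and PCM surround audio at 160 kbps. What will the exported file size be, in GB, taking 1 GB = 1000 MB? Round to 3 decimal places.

98.129 GB

47 min = 2820 s
Audio total: 640 + 160 = 800 kbps = 0.800 Mbps.
Total bitrate: 277.58 + 0.800 = 278.380 Mbps.
Stream data: 278.380 Mbps × 2820 s = 785031.6 Mb.
785,032 Mb ÷ 8 = 98,129 MB → 98.13 GB.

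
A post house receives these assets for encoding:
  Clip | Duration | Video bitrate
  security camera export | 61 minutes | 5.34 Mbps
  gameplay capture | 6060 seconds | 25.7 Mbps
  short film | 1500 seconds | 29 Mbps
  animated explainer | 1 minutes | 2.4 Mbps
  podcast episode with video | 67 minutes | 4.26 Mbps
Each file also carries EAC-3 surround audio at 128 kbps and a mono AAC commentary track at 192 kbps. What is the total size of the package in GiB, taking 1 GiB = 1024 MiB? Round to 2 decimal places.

Audio total: 128 + 192 = 320 kbps = 0.320 Mbps.
security camera export: 5.660 Mbps × 3660 s = 20715.6 Mb
gameplay capture: 26.020 Mbps × 6060 s = 157681.2 Mb
short film: 29.320 Mbps × 1500 s = 43980.0 Mb
animated explainer: 2.720 Mbps × 60 s = 163.2 Mb
podcast episode with video: 4.580 Mbps × 4020 s = 18411.6 Mb
Total: 240951.6 Mb = 30119.0 MB.
= 28.05 GiB.

28.05 GiB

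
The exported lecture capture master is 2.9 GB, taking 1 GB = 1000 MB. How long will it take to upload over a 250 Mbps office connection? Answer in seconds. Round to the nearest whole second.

File: 2.9 GB = 23200.0 Mb.
At 250 Mbps: 23200.0 / 250 = 92.8 s ≈ 92.8 seconds.

93 seconds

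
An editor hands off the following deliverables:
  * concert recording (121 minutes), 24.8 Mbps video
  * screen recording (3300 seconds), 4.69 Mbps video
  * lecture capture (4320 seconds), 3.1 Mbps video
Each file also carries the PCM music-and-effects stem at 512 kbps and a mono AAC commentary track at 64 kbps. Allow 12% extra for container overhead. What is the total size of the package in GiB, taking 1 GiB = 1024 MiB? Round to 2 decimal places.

Audio total: 512 + 64 = 576 kbps = 0.576 Mbps.
concert recording: 25.376 Mbps × 7260 s × 1.12 = 206337.3 Mb
screen recording: 5.266 Mbps × 3300 s × 1.12 = 19463.1 Mb
lecture capture: 3.676 Mbps × 4320 s × 1.12 = 17786.0 Mb
Total: 243586.4 Mb = 30448.3 MB.
= 28.36 GiB.

28.36 GiB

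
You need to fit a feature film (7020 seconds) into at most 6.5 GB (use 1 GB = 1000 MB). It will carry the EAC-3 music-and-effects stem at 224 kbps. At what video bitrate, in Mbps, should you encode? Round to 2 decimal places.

7.18 Mbps

Budget: 6.5 GB = 52000.0 Mb.
Total bitrate budget: 52000.0 Mb / 7020 s = 7.407 Mbps.
Audio: 224 kbps = 0.224 Mbps.
Video: 7.407 − 0.224 = 7.183 Mbps.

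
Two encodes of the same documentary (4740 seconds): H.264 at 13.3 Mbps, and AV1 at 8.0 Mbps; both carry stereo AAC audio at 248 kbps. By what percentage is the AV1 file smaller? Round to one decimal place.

Audio: 248 kbps = 0.248 Mbps.
H.264: 13.548 Mbps × 4740 s = 64217.5 Mb = 7.476 GiB.
AV1: 8.248 Mbps × 4740 s = 39095.5 Mb = 4.551 GiB.
Reduction: (1 − 4.551/7.476) × 100 = 39.12%.

39.1%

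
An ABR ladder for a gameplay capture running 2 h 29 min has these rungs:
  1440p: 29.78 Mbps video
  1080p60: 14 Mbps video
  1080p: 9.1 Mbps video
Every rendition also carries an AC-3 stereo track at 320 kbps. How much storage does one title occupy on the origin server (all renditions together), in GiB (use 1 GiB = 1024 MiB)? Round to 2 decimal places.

2 h 29 min = 149 min = 8940 s
Audio: 320 kbps = 0.320 Mbps.
Sum of rendition bitrates: (29.78+0.320) + (14+0.320) + (9.1+0.320) = 53.840 Mbps.
× 8940 s = 481,330 Mb = 60,166 MB = 56.03 GiB.

56.03 GiB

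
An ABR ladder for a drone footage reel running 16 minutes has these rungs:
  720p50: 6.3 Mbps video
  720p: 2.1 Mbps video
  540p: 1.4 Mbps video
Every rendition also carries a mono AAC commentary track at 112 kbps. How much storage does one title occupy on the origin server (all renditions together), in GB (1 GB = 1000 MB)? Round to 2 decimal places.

1.22 GB

16 min = 960 s
Audio: 112 kbps = 0.112 Mbps.
Sum of rendition bitrates: (6.3+0.112) + (2.1+0.112) + (1.4+0.112) = 10.136 Mbps.
× 960 s = 9,731 Mb = 1,216 MB = 1.216 GB.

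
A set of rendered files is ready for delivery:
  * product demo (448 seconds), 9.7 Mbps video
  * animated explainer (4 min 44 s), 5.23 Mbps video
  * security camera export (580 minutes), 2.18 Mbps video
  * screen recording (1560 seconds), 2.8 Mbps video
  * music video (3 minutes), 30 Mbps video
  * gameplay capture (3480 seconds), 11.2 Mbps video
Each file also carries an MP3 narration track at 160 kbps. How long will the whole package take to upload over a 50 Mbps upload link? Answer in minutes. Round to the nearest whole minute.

Audio: 160 kbps = 0.160 Mbps.
product demo: 9.860 Mbps × 448 s = 4417.3 Mb
animated explainer: 5.390 Mbps × 284 s = 1530.8 Mb
security camera export: 2.340 Mbps × 34800 s = 81432.0 Mb
screen recording: 2.960 Mbps × 1560 s = 4617.6 Mb
music video: 30.160 Mbps × 180 s = 5428.8 Mb
gameplay capture: 11.360 Mbps × 3480 s = 39532.8 Mb
Total: 136959.2 Mb = 17119.9 MB.
At 50 Mbps: 136959.2 / 50 = 2739 s ≈ 45.7 minutes.

46 minutes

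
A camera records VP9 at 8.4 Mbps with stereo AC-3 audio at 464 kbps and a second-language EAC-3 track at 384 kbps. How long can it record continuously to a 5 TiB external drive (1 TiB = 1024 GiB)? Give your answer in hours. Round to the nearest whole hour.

Audio total: 464 + 384 = 848 kbps = 0.848 Mbps.
Total bitrate: 8.4 + 0.848 = 9.248 Mbps.
Capacity: 5 TiB = 43,980,465 Mb.
Recording time: 43,980,465 / 9.248 = 4,755,673 s ≈ 1,321 hours.

1321 hours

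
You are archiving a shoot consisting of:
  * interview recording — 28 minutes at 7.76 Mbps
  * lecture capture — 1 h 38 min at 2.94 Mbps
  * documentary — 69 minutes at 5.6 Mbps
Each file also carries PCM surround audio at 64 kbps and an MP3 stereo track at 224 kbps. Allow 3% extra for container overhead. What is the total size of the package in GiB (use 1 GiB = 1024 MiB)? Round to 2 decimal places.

Audio total: 64 + 224 = 288 kbps = 0.288 Mbps.
interview recording: 8.048 Mbps × 1680 s × 1.03 = 13926.3 Mb
lecture capture: 3.228 Mbps × 5880 s × 1.03 = 19550.1 Mb
documentary: 5.888 Mbps × 4140 s × 1.03 = 25107.6 Mb
Total: 58583.9 Mb = 7323.0 MB.
= 6.820 GiB.

6.82 GiB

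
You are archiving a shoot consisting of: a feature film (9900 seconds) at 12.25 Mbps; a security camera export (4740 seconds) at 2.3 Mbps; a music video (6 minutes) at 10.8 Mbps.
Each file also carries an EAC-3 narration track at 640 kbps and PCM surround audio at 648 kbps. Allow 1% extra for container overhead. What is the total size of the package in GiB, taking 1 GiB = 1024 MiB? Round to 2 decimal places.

Audio total: 640 + 648 = 1288 kbps = 1.288 Mbps.
feature film: 13.538 Mbps × 9900 s × 1.01 = 135366.5 Mb
security camera export: 3.588 Mbps × 4740 s × 1.01 = 17177.2 Mb
music video: 12.088 Mbps × 360 s × 1.01 = 4395.2 Mb
Total: 156938.9 Mb = 19617.4 MB.
= 18.27 GiB.

18.27 GiB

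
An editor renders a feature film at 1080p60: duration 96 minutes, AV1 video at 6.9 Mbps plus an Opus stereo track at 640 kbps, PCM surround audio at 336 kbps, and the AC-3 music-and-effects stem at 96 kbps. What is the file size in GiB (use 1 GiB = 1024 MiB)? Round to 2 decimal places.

5.35 GiB

96 min = 5760 s
Audio total: 640 + 336 + 96 = 1072 kbps = 1.072 Mbps.
Total bitrate: 6.9 + 1.072 = 7.972 Mbps.
Stream data: 7.972 Mbps × 5760 s = 45918.7 Mb.
45,919 Mb = 5,739,840,000 bytes ÷ 1,073,741,824 = 5.346 GiB.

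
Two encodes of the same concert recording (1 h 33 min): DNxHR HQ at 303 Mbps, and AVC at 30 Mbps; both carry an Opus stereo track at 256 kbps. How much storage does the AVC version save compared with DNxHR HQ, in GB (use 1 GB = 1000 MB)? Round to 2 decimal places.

190.42 GB

1 h 33 min = 93 min = 5580 s
Audio: 256 kbps = 0.256 Mbps.
DNxHR HQ: 303.256 Mbps × 5580 s = 1692168.5 Mb = 211.521 GB.
AVC: 30.256 Mbps × 5580 s = 168828.5 Mb = 21.104 GB.
Saving: 211.521 − 21.104 = 190.417 GB.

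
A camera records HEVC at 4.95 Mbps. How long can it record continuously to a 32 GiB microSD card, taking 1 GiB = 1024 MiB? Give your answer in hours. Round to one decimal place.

15.4 hours

Capacity: 32 GiB = 274,878 Mb.
Recording time: 274,878 / 4.950 = 55,531 s ≈ 15.4 hours.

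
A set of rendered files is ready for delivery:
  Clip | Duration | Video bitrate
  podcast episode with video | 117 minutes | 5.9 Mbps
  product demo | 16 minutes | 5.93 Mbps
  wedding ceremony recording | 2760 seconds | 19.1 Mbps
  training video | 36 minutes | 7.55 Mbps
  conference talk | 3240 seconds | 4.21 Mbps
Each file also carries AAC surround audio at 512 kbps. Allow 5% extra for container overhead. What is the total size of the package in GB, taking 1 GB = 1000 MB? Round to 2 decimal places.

Audio: 512 kbps = 0.512 Mbps.
podcast episode with video: 6.412 Mbps × 7020 s × 1.05 = 47262.9 Mb
product demo: 6.442 Mbps × 960 s × 1.05 = 6493.5 Mb
wedding ceremony recording: 19.612 Mbps × 2760 s × 1.05 = 56835.6 Mb
training video: 8.062 Mbps × 2160 s × 1.05 = 18284.6 Mb
conference talk: 4.722 Mbps × 3240 s × 1.05 = 16064.2 Mb
Total: 144940.8 Mb = 18117.6 MB.
= 18.12 GB.

18.12 GB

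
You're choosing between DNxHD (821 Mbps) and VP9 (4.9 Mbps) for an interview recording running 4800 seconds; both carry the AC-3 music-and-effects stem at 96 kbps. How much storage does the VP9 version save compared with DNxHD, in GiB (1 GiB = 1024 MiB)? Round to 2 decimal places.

Audio: 96 kbps = 0.096 Mbps.
DNxHD: 821.096 Mbps × 4800 s = 3941260.8 Mb = 458.823 GiB.
VP9: 4.996 Mbps × 4800 s = 23980.8 Mb = 2.792 GiB.
Saving: 458.823 − 2.792 = 456.031 GiB.

456.03 GiB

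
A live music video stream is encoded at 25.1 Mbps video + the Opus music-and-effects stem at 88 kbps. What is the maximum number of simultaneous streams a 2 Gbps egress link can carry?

79

Audio: 88 kbps = 0.088 Mbps.
Per-viewer media rate: 25.188 Mbps.
2 Gbps = 2,000 Mbps; 2,000 / 25.188 = 79.40 → 79 viewers.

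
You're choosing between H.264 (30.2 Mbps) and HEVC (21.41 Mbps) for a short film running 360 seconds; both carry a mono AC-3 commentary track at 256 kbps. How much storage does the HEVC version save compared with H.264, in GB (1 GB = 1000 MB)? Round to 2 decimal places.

0.40 GB

Audio: 256 kbps = 0.256 Mbps.
H.264: 30.456 Mbps × 360 s = 10964.2 Mb = 1.371 GB.
HEVC: 21.666 Mbps × 360 s = 7799.8 Mb = 0.975 GB.
Saving: 1.371 − 0.975 = 0.396 GB.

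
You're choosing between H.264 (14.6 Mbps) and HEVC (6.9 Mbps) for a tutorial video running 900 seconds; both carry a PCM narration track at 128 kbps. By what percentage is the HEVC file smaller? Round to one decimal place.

Audio: 128 kbps = 0.128 Mbps.
H.264: 14.728 Mbps × 900 s = 13255.2 Mb = 1.657 GB.
HEVC: 7.028 Mbps × 900 s = 6325.2 Mb = 0.791 GB.
Reduction: (1 − 0.791/1.657) × 100 = 52.28%.

52.3%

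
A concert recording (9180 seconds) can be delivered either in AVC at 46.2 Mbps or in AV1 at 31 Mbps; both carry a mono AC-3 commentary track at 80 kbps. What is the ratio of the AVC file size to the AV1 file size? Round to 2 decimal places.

1.49

Audio: 80 kbps = 0.080 Mbps.
AVC: 46.280 Mbps × 9180 s = 424850.4 Mb = 53.106 GB.
AV1: 31.080 Mbps × 9180 s = 285314.4 Mb = 35.664 GB.
Ratio: 53.106 / 35.664 = 1.489.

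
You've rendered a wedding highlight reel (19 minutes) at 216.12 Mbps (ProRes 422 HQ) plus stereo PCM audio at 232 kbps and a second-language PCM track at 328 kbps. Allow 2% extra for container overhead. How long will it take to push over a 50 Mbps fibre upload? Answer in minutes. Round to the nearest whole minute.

19 min = 1140 s
Audio total: 232 + 328 = 560 kbps = 0.560 Mbps.
Total bitrate: 216.680 Mbps.
File: 216.680 Mbps × 1140 s = 247015.2 Mb.
With 2% container overhead: ×1.02. → 251955.5 Mb.
At 50 Mbps: 251955.5 / 50 = 5039.1 s ≈ 84 minutes.

84 minutes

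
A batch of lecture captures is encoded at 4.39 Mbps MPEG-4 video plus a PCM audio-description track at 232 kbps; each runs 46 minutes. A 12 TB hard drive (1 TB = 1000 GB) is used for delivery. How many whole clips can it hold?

46 min = 2760 s
Audio: 232 kbps = 0.232 Mbps.
Total bitrate: 4.622 Mbps.
Per item: 4.622 Mbps × 2760 s = 12,757 Mb = 1,595 MB.
Capacity: 12 TB = 96,000,000 Mb; 7525.45 items → 7525 complete.

7525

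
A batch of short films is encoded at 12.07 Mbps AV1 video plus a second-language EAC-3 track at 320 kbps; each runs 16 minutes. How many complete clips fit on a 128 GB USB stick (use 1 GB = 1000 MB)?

86

16 min = 960 s
Audio: 320 kbps = 0.320 Mbps.
Total bitrate: 12.390 Mbps.
Per item: 12.390 Mbps × 960 s = 11,894 Mb = 1,487 MB.
Capacity: 128 GB = 1,024,000 Mb; 86.09 items → 86 complete.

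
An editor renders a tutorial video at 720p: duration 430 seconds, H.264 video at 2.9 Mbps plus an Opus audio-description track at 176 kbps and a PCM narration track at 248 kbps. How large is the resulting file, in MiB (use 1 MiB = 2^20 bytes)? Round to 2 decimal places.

170.39 MiB

Audio total: 176 + 248 = 424 kbps = 0.424 Mbps.
Total bitrate: 2.9 + 0.424 = 3.324 Mbps.
Stream data: 3.324 Mbps × 430 s = 1429.3 Mb.
1,429 Mb = 178,665,000 bytes ÷ 1,048,576 = 170.4 MiB.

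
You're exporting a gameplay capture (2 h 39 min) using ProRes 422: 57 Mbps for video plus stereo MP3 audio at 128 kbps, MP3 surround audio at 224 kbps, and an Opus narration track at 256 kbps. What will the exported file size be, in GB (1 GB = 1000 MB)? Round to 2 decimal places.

2 h 39 min = 159 min = 9540 s
Audio total: 128 + 224 + 256 = 608 kbps = 0.608 Mbps.
Total bitrate: 57 + 0.608 = 57.608 Mbps.
Stream data: 57.608 Mbps × 9540 s = 549580.3 Mb.
549,580 Mb ÷ 8 = 68,698 MB → 68.70 GB.

68.70 GB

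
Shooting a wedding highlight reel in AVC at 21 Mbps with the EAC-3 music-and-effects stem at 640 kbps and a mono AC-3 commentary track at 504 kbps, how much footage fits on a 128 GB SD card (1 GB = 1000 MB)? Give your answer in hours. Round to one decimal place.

Audio total: 640 + 504 = 1144 kbps = 1.144 Mbps.
Total bitrate: 21 + 1.144 = 22.144 Mbps.
Capacity: 128 GB = 1,024,000 Mb.
Recording time: 1,024,000 / 22.144 = 46,243 s ≈ 12.8 hours.

12.8 hours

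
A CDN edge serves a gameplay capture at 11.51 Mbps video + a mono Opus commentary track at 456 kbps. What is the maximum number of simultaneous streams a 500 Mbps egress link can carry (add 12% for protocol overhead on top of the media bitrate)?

37

Audio: 456 kbps = 0.456 Mbps.
Per-viewer media rate: 11.966 Mbps.
On the wire with 12% overhead: 13.402 Mbps.
500 Mbps = 500.0 Mbps; 500.0 / 13.402 = 37.31 → 37 viewers.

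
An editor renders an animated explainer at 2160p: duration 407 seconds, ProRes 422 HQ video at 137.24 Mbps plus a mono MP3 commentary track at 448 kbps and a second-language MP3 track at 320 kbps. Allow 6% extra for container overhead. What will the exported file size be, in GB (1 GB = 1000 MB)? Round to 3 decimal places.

Audio total: 448 + 320 = 768 kbps = 0.768 Mbps.
Total bitrate: 137.24 + 0.768 = 138.008 Mbps.
Stream data: 138.008 Mbps × 407 s = 56169.3 Mb.
With 6% container overhead: ×1.06.
59,539 Mb ÷ 8 = 7,442 MB → 7.442 GB.

7.442 GB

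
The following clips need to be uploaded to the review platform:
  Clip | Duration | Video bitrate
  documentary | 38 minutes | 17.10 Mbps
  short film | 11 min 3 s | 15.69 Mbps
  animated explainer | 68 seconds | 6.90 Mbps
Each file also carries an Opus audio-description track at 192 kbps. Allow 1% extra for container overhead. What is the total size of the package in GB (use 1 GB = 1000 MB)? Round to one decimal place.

Audio: 192 kbps = 0.192 Mbps.
documentary: 17.292 Mbps × 2280 s × 1.01 = 39820.0 Mb
short film: 15.882 Mbps × 663 s × 1.01 = 10635.1 Mb
animated explainer: 7.092 Mbps × 68 s × 1.01 = 487.1 Mb
Total: 50942.2 Mb = 6367.8 MB.
= 6.368 GB.

6.4 GB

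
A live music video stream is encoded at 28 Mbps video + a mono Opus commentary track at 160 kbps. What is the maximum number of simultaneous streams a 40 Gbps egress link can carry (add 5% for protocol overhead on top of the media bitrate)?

Audio: 160 kbps = 0.160 Mbps.
Per-viewer media rate: 28.160 Mbps.
On the wire with 5% overhead: 29.568 Mbps.
40 Gbps = 40,000 Mbps; 40,000 / 29.568 = 1352.81 → 1352 viewers.

1352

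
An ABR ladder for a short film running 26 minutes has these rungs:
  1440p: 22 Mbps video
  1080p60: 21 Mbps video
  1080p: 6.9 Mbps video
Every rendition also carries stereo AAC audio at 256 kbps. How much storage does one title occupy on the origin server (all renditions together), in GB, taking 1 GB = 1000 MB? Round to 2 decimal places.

26 min = 1560 s
Audio: 256 kbps = 0.256 Mbps.
Sum of rendition bitrates: (22+0.256) + (21+0.256) + (6.9+0.256) = 50.668 Mbps.
× 1560 s = 79,042 Mb = 9,880 MB = 9.880 GB.

9.88 GB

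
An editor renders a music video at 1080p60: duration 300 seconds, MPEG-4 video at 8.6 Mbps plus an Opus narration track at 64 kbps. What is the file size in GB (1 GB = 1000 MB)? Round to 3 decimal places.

Audio: 64 kbps = 0.064 Mbps.
Total bitrate: 8.6 + 0.064 = 8.664 Mbps.
Stream data: 8.664 Mbps × 300 s = 2599.2 Mb.
2,599 Mb ÷ 8 = 324.9 MB → 0.3249 GB.

0.325 GB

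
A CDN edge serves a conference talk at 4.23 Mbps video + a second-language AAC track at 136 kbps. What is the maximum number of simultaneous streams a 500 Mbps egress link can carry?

114

Audio: 136 kbps = 0.136 Mbps.
Per-viewer media rate: 4.366 Mbps.
500 Mbps = 500.0 Mbps; 500.0 / 4.366 = 114.52 → 114 viewers.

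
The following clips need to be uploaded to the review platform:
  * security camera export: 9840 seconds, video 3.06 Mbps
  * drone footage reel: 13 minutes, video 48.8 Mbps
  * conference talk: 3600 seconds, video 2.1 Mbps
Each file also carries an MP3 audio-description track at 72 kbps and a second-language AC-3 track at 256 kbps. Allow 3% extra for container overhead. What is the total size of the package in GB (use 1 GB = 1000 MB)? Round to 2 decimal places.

10.35 GB

Audio total: 72 + 256 = 328 kbps = 0.328 Mbps.
security camera export: 3.388 Mbps × 9840 s × 1.03 = 34338.1 Mb
drone footage reel: 49.128 Mbps × 780 s × 1.03 = 39469.4 Mb
conference talk: 2.428 Mbps × 3600 s × 1.03 = 9003.0 Mb
Total: 82810.5 Mb = 10351.3 MB.
= 10.35 GB.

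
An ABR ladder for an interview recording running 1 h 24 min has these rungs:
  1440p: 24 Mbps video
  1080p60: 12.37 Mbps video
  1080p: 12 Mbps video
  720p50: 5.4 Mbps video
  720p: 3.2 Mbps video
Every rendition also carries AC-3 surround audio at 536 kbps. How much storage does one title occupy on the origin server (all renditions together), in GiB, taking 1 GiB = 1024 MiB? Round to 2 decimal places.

1 h 24 min = 84 min = 5040 s
Audio: 536 kbps = 0.536 Mbps.
Sum of rendition bitrates: (24+0.536) + (12.37+0.536) + (12+0.536) + (5.4+0.536) + (3.2+0.536) = 59.650 Mbps.
× 5040 s = 300,636 Mb = 37,580 MB = 35.00 GiB.

35.00 GiB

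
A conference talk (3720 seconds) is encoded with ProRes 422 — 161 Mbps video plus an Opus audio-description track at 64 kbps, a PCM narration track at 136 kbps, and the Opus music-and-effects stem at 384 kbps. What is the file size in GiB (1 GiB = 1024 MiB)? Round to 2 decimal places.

69.98 GiB

Audio total: 64 + 136 + 384 = 584 kbps = 0.584 Mbps.
Total bitrate: 161 + 0.584 = 161.584 Mbps.
Stream data: 161.584 Mbps × 3720 s = 601092.5 Mb.
601,092 Mb = 75,136,560,000 bytes ÷ 1,073,741,824 = 69.98 GiB.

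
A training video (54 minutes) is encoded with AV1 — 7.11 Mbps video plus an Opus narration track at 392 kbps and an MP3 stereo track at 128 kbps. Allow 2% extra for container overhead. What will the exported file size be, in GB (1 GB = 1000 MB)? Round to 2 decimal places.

3.15 GB

54 min = 3240 s
Audio total: 392 + 128 = 520 kbps = 0.520 Mbps.
Total bitrate: 7.11 + 0.520 = 7.630 Mbps.
Stream data: 7.630 Mbps × 3240 s = 24721.2 Mb.
With 2% container overhead: ×1.02.
25,216 Mb ÷ 8 = 3,152 MB → 3.152 GB.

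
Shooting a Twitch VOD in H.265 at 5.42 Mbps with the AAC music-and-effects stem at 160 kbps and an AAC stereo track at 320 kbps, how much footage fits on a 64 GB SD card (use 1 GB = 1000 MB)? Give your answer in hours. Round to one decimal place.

24.1 hours

Audio total: 160 + 320 = 480 kbps = 0.480 Mbps.
Total bitrate: 5.42 + 0.480 = 5.900 Mbps.
Capacity: 64 GB = 512,000 Mb.
Recording time: 512,000 / 5.900 = 86,780 s ≈ 24.1 hours.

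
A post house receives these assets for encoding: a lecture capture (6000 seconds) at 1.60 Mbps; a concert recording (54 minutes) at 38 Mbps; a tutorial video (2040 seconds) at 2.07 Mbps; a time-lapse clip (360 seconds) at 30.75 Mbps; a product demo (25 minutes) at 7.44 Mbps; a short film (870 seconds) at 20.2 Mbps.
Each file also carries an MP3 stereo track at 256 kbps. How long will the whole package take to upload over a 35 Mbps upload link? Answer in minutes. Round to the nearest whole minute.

Audio: 256 kbps = 0.256 Mbps.
lecture capture: 1.856 Mbps × 6000 s = 11136.0 Mb
concert recording: 38.256 Mbps × 3240 s = 123949.4 Mb
tutorial video: 2.326 Mbps × 2040 s = 4745.0 Mb
time-lapse clip: 31.006 Mbps × 360 s = 11162.2 Mb
product demo: 7.696 Mbps × 1500 s = 11544.0 Mb
short film: 20.456 Mbps × 870 s = 17796.7 Mb
Total: 180333.4 Mb = 22541.7 MB.
At 35 Mbps: 180333.4 / 35 = 5152 s ≈ 85.9 minutes.

86 minutes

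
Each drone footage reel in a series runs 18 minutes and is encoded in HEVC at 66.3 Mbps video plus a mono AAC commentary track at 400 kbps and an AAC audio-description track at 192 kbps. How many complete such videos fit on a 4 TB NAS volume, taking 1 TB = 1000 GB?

18 min = 1080 s
Audio total: 400 + 192 = 592 kbps = 0.592 Mbps.
Total bitrate: 66.892 Mbps.
Per item: 66.892 Mbps × 1080 s = 72,243 Mb = 9,030 MB.
Capacity: 4 TB = 32,000,000 Mb; 442.95 items → 442 complete.

442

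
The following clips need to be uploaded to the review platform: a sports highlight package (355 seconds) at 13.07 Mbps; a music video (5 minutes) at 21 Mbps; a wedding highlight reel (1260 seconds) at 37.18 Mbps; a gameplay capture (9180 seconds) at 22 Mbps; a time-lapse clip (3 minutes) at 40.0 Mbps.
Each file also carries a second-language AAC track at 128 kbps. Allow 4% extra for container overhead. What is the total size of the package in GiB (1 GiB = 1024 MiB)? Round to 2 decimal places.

Audio: 128 kbps = 0.128 Mbps.
sports highlight package: 13.198 Mbps × 355 s × 1.04 = 4872.7 Mb
music video: 21.128 Mbps × 300 s × 1.04 = 6591.9 Mb
wedding highlight reel: 37.308 Mbps × 1260 s × 1.04 = 48888.4 Mb
gameplay capture: 22.128 Mbps × 9180 s × 1.04 = 211260.4 Mb
time-lapse clip: 40.128 Mbps × 180 s × 1.04 = 7512.0 Mb
Total: 279125.4 Mb = 34890.7 MB.
= 32.49 GiB.

32.49 GiB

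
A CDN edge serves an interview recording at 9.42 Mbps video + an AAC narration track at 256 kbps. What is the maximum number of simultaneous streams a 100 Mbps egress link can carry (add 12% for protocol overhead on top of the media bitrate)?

Audio: 256 kbps = 0.256 Mbps.
Per-viewer media rate: 9.676 Mbps.
On the wire with 12% overhead: 10.837 Mbps.
100 Mbps = 100.0 Mbps; 100.0 / 10.837 = 9.23 → 9 viewers.

9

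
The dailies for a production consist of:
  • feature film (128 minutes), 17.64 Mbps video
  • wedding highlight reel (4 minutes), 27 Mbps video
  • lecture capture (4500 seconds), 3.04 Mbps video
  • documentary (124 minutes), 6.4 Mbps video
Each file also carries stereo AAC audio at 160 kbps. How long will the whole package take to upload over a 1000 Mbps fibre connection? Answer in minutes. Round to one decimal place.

Audio: 160 kbps = 0.160 Mbps.
feature film: 17.800 Mbps × 7680 s = 136704.0 Mb
wedding highlight reel: 27.160 Mbps × 240 s = 6518.4 Mb
lecture capture: 3.200 Mbps × 4500 s = 14400.0 Mb
documentary: 6.560 Mbps × 7440 s = 48806.4 Mb
Total: 206428.8 Mb = 25803.6 MB.
At 1000 Mbps: 206428.8 / 1000 = 206 s ≈ 3.44 minutes.

3.4 minutes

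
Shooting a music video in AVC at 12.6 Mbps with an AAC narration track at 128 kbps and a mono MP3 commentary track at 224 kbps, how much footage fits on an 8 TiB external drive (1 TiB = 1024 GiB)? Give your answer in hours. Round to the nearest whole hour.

1509 hours

Audio total: 128 + 224 = 352 kbps = 0.352 Mbps.
Total bitrate: 12.6 + 0.352 = 12.952 Mbps.
Capacity: 8 TiB = 70,368,744 Mb.
Recording time: 70,368,744 / 12.952 = 5,433,041 s ≈ 1,509 hours.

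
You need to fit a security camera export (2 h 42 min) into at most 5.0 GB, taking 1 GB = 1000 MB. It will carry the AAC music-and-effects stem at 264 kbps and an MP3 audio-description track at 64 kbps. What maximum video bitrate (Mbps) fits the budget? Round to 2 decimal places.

Budget: 5.0 GB = 40000.0 Mb.
2 h 42 min = 162 min = 9720 s
Total bitrate budget: 40000.0 Mb / 9720 s = 4.115 Mbps.
Audio total: 264 + 64 = 328 kbps = 0.328 Mbps.
Video: 4.115 − 0.328 = 3.787 Mbps.

3.79 Mbps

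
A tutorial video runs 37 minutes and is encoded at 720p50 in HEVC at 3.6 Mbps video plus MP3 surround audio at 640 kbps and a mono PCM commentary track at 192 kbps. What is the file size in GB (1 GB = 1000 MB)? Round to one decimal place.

1.2 GB

37 min = 2220 s
Audio total: 640 + 192 = 832 kbps = 0.832 Mbps.
Total bitrate: 3.6 + 0.832 = 4.432 Mbps.
Stream data: 4.432 Mbps × 2220 s = 9839.0 Mb.
9,839 Mb ÷ 8 = 1,230 MB → 1.230 GB.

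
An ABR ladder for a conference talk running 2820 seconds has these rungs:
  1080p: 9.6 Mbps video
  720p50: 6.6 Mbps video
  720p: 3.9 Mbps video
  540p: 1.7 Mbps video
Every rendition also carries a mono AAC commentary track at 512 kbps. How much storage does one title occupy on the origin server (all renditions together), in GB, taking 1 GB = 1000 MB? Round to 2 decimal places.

Audio: 512 kbps = 0.512 Mbps.
Sum of rendition bitrates: (9.6+0.512) + (6.6+0.512) + (3.9+0.512) + (1.7+0.512) = 23.848 Mbps.
× 2820 s = 67,251 Mb = 8,406 MB = 8.406 GB.

8.41 GB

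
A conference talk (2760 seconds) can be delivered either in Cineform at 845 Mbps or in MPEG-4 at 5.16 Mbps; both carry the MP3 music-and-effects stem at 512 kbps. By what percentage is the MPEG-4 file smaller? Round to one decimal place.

99.3%

Audio: 512 kbps = 0.512 Mbps.
Cineform: 845.512 Mbps × 2760 s = 2333613.1 Mb = 291.702 GB.
MPEG-4: 5.672 Mbps × 2760 s = 15654.7 Mb = 1.957 GB.
Reduction: (1 − 1.957/291.702) × 100 = 99.33%.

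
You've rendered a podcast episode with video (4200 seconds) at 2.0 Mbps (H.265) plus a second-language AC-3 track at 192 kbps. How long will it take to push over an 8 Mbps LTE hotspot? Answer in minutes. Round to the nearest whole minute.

19 minutes

Audio: 192 kbps = 0.192 Mbps.
Total bitrate: 2.192 Mbps.
File: 2.192 Mbps × 4200 s = 9206.4 Mb.
At 8 Mbps: 9206.4 / 8 = 1150.8 s ≈ 19.2 minutes.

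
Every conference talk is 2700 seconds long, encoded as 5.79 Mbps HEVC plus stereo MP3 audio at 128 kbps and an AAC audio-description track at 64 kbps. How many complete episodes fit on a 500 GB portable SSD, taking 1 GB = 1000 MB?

247

Audio total: 128 + 64 = 192 kbps = 0.192 Mbps.
Total bitrate: 5.982 Mbps.
Per item: 5.982 Mbps × 2700 s = 16,151 Mb = 2,019 MB.
Capacity: 500 GB = 4,000,000 Mb; 247.66 items → 247 complete.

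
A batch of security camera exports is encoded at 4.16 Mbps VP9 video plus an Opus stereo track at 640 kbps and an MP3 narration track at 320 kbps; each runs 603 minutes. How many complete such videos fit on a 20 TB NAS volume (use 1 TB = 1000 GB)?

603 min = 36180 s
Audio total: 640 + 320 = 960 kbps = 0.960 Mbps.
Total bitrate: 5.120 Mbps.
Per item: 5.120 Mbps × 36180 s = 185,242 Mb = 23,155 MB.
Capacity: 20 TB = 160,000,000 Mb; 863.74 items → 863 complete.

863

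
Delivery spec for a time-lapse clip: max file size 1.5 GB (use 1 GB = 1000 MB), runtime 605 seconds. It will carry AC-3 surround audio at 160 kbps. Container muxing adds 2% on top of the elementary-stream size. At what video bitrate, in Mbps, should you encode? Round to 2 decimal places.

Budget: 1.5 GB = 12000.0 Mb.
Stream payload after overhead: 12000.0 / 1.02 = 11764.7 Mb.
Total bitrate budget: 11764.7 Mb / 605 s = 19.446 Mbps.
Audio: 160 kbps = 0.160 Mbps.
Video: 19.446 − 0.160 = 19.286 Mbps.

19.29 Mbps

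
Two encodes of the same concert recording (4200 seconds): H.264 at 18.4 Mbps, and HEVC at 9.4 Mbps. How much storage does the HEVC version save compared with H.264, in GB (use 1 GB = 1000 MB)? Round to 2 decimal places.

4.73 GB

H.264: 18.400 Mbps × 4200 s = 77280.0 Mb = 9.660 GB.
HEVC: 9.400 Mbps × 4200 s = 39480.0 Mb = 4.935 GB.
Saving: 9.660 − 4.935 = 4.725 GB.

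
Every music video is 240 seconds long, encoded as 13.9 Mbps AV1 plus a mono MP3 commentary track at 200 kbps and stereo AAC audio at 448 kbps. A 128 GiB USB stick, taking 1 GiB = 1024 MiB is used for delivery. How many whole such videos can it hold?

314

Audio total: 200 + 448 = 648 kbps = 0.648 Mbps.
Total bitrate: 14.548 Mbps.
Per item: 14.548 Mbps × 240 s = 3,492 Mb = 436.4 MB.
Capacity: 128 GiB = 1,099,512 Mb; 314.91 items → 314 complete.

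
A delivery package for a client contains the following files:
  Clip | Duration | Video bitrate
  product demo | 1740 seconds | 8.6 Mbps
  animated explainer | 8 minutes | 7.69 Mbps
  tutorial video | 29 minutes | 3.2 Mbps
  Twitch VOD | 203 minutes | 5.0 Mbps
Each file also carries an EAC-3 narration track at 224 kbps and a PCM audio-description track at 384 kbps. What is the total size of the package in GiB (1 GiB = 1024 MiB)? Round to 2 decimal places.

11.05 GiB

Audio total: 224 + 384 = 608 kbps = 0.608 Mbps.
product demo: 9.208 Mbps × 1740 s = 16021.9 Mb
animated explainer: 8.298 Mbps × 480 s = 3983.0 Mb
tutorial video: 3.808 Mbps × 1740 s = 6625.9 Mb
Twitch VOD: 5.608 Mbps × 12180 s = 68305.4 Mb
Total: 94936.3 Mb = 11867.0 MB.
= 11.05 GiB.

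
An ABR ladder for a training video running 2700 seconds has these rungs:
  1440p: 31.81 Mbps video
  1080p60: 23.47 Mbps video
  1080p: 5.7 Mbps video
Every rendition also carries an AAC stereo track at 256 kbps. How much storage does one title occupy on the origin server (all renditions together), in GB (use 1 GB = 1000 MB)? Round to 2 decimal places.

Audio: 256 kbps = 0.256 Mbps.
Sum of rendition bitrates: (31.81+0.256) + (23.47+0.256) + (5.7+0.256) = 61.748 Mbps.
× 2700 s = 166,720 Mb = 20,840 MB = 20.84 GB.

20.84 GB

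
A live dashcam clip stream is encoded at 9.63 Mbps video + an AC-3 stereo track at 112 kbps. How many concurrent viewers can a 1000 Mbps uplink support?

Audio: 112 kbps = 0.112 Mbps.
Per-viewer media rate: 9.742 Mbps.
1000 Mbps = 1,000 Mbps; 1,000 / 9.742 = 102.65 → 102 viewers.

102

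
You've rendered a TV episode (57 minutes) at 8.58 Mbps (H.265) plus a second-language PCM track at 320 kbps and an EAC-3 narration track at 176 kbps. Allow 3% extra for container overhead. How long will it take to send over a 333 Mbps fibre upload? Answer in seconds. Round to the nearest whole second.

57 min = 3420 s
Audio total: 320 + 176 = 496 kbps = 0.496 Mbps.
Total bitrate: 9.076 Mbps.
File: 9.076 Mbps × 3420 s = 31039.9 Mb.
With 3% container overhead: ×1.03. → 31971.1 Mb.
At 333 Mbps: 31971.1 / 333 = 96.0 s ≈ 96 seconds.

96 seconds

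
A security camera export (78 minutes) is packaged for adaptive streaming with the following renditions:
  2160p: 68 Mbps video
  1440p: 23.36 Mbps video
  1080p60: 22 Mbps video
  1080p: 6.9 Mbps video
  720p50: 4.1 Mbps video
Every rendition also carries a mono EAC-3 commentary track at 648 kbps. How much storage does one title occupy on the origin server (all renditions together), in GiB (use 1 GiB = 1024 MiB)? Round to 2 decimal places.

78 min = 4680 s
Audio: 648 kbps = 0.648 Mbps.
Sum of rendition bitrates: (68+0.648) + (23.36+0.648) + (22+0.648) + (6.9+0.648) + (4.1+0.648) = 127.600 Mbps.
× 4680 s = 597,168 Mb = 74,646 MB = 69.52 GiB.

69.52 GiB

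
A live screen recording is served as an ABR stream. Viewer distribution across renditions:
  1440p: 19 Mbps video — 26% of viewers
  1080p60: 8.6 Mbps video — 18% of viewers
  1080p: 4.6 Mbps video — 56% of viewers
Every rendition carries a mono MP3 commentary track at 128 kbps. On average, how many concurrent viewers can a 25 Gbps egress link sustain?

2719

Audio: 128 kbps = 0.128 Mbps.
Average per-viewer bitrate: 0.26×19.128 + 0.18×8.728 + 0.56×4.728 = 9.192 Mbps.
25 Gbps = 25,000 Mbps; 25,000 / 9.192 = 2719.76 → 2719.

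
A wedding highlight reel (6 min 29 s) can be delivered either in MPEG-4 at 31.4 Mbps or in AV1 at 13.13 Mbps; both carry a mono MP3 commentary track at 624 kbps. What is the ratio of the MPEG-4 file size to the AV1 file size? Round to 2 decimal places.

6 min 29 s = 389 s
Audio: 624 kbps = 0.624 Mbps.
MPEG-4: 32.024 Mbps × 389 s = 12457.3 Mb = 1.450 GiB.
AV1: 13.754 Mbps × 389 s = 5350.3 Mb = 0.623 GiB.
Ratio: 1.450 / 0.623 = 2.328.

2.33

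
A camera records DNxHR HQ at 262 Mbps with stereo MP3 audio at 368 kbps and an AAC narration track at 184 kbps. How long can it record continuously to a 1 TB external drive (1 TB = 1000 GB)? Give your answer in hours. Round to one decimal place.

8.5 hours

Audio total: 368 + 184 = 552 kbps = 0.552 Mbps.
Total bitrate: 262 + 0.552 = 262.552 Mbps.
Capacity: 1 TB = 8,000,000 Mb.
Recording time: 8,000,000 / 262.552 = 30,470 s ≈ 8.46 hours.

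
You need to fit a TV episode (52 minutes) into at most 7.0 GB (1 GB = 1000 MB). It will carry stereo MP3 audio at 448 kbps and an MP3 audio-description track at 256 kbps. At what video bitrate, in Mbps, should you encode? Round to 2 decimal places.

Budget: 7.0 GB = 56000.0 Mb.
52 min = 3120 s
Total bitrate budget: 56000.0 Mb / 3120 s = 17.949 Mbps.
Audio total: 448 + 256 = 704 kbps = 0.704 Mbps.
Video: 17.949 − 0.704 = 17.245 Mbps.

17.24 Mbps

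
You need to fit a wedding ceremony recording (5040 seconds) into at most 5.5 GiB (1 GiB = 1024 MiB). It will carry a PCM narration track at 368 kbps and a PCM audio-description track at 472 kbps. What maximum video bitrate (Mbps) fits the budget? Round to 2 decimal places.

Budget: 5.5 GiB = 47244.6 Mb.
Total bitrate budget: 47244.6 Mb / 5040 s = 9.374 Mbps.
Audio total: 368 + 472 = 840 kbps = 0.840 Mbps.
Video: 9.374 − 0.840 = 8.534 Mbps.

8.53 Mbps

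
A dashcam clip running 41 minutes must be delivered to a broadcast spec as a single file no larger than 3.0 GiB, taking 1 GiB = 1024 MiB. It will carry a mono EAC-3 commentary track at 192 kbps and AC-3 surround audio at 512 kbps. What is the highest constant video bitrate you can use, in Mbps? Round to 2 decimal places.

9.77 Mbps

Budget: 3.0 GiB = 25769.8 Mb.
41 min = 2460 s
Total bitrate budget: 25769.8 Mb / 2460 s = 10.476 Mbps.
Audio total: 192 + 512 = 704 kbps = 0.704 Mbps.
Video: 10.476 − 0.704 = 9.772 Mbps.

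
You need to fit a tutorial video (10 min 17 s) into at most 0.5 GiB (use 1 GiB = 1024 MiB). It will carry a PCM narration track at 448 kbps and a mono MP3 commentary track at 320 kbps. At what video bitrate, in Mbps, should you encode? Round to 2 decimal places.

6.19 Mbps

Budget: 0.5 GiB = 4295.0 Mb.
10 min 17 s = 617 s
Total bitrate budget: 4295.0 Mb / 617 s = 6.961 Mbps.
Audio total: 448 + 320 = 768 kbps = 0.768 Mbps.
Video: 6.961 − 0.768 = 6.193 Mbps.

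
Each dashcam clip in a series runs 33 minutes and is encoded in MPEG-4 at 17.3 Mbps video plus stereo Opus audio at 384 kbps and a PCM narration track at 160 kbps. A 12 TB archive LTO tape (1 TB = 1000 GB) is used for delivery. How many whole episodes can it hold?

33 min = 1980 s
Audio total: 384 + 160 = 544 kbps = 0.544 Mbps.
Total bitrate: 17.844 Mbps.
Per item: 17.844 Mbps × 1980 s = 35,331 Mb = 4,416 MB.
Capacity: 12 TB = 96,000,000 Mb; 2717.15 items → 2717 complete.

2717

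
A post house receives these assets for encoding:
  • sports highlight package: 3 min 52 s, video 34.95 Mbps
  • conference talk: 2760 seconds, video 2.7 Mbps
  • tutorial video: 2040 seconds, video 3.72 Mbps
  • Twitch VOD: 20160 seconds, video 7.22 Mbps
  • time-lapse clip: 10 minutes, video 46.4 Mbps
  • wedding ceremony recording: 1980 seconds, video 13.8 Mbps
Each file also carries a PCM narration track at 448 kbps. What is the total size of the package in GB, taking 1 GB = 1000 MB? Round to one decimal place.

29.5 GB

Audio: 448 kbps = 0.448 Mbps.
sports highlight package: 35.398 Mbps × 232 s = 8212.3 Mb
conference talk: 3.148 Mbps × 2760 s = 8688.5 Mb
tutorial video: 4.168 Mbps × 2040 s = 8502.7 Mb
Twitch VOD: 7.668 Mbps × 20160 s = 154586.9 Mb
time-lapse clip: 46.848 Mbps × 600 s = 28108.8 Mb
wedding ceremony recording: 14.248 Mbps × 1980 s = 28211.0 Mb
Total: 236310.3 Mb = 29538.8 MB.
= 29.54 GB.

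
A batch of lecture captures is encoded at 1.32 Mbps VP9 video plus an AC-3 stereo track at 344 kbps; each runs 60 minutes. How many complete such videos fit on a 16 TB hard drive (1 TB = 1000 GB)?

60 min = 3600 s
Audio: 344 kbps = 0.344 Mbps.
Total bitrate: 1.664 Mbps.
Per item: 1.664 Mbps × 3600 s = 5,990 Mb = 748.8 MB.
Capacity: 16 TB = 128,000,000 Mb; 21367.52 items → 21367 complete.

21367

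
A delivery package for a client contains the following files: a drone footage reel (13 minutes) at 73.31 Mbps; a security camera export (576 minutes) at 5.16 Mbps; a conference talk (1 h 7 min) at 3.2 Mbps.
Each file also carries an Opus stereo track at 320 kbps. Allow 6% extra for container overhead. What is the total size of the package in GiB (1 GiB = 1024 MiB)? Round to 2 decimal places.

32.20 GiB

Audio: 320 kbps = 0.320 Mbps.
drone footage reel: 73.630 Mbps × 780 s × 1.06 = 60877.3 Mb
security camera export: 5.480 Mbps × 34560 s × 1.06 = 200752.1 Mb
conference talk: 3.520 Mbps × 4020 s × 1.06 = 14999.4 Mb
Total: 276628.8 Mb = 34578.6 MB.
= 32.20 GiB.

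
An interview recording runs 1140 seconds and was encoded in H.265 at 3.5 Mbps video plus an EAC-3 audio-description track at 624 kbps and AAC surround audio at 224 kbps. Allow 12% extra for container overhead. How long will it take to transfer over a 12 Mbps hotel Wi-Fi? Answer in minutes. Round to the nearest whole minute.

8 minutes

Audio total: 624 + 224 = 848 kbps = 0.848 Mbps.
Total bitrate: 4.348 Mbps.
File: 4.348 Mbps × 1140 s = 4956.7 Mb.
With 12% container overhead: ×1.12. → 5551.5 Mb.
At 12 Mbps: 5551.5 / 12 = 462.6 s ≈ 7.71 minutes.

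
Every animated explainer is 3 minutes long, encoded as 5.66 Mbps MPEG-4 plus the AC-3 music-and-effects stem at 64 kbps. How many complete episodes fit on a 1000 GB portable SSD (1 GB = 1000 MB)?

7764

3 min = 180 s
Audio: 64 kbps = 0.064 Mbps.
Total bitrate: 5.724 Mbps.
Per item: 5.724 Mbps × 180 s = 1,030 Mb = 128.8 MB.
Capacity: 1000 GB = 8,000,000 Mb; 7764.58 items → 7764 complete.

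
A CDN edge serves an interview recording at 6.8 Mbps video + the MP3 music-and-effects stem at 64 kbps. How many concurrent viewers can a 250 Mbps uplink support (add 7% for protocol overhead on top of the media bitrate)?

Audio: 64 kbps = 0.064 Mbps.
Per-viewer media rate: 6.864 Mbps.
On the wire with 7% overhead: 7.344 Mbps.
250 Mbps = 250.0 Mbps; 250.0 / 7.344 = 34.04 → 34 viewers.

34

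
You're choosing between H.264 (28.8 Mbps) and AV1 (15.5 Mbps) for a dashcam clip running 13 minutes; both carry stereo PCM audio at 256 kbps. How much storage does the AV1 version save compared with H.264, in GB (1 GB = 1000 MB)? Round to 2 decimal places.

13 min = 780 s
Audio: 256 kbps = 0.256 Mbps.
H.264: 29.056 Mbps × 780 s = 22663.7 Mb = 2.833 GB.
AV1: 15.756 Mbps × 780 s = 12289.7 Mb = 1.536 GB.
Saving: 2.833 − 1.536 = 1.297 GB.

1.30 GB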